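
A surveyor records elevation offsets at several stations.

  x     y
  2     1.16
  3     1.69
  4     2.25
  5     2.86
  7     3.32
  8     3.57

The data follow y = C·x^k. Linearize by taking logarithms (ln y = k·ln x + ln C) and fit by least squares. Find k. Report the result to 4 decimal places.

k = 0.8208

Let Y = ln y. Fitting Y = k·ln x + ln C by least squares:
XᵀX = [[14.3101, 8.8128]; [8.8128, 6]], rhs = [8.4760, 5.0074]ᵀ  (here Σln x = 8.8128, Σ(ln x)² = 14.3101, Σln y = 5.0074, Σln x·ln y = 8.4760).
Slope k = (n·Σln x·ln y − Σln x·Σln y)/(n·Σ(ln x)² − (Σln x)²) = (6·8.4760 − 8.8128·5.0074)/8.1947 = 0.82083; ln C = (Σln y − k·Σln x)/n = -0.37107.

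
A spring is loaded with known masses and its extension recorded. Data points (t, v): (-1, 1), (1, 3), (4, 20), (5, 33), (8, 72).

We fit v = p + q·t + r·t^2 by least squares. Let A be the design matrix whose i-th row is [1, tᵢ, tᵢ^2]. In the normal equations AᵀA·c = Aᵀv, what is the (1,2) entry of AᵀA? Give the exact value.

17

Row 1 ↔ basis 1, column 2 ↔ basis t, so (AᵀA)_{1,2} = Σᵢ t = (1)·(-1) + (1)·(1) + (1)·(4) + (1)·(5) + (1)·(8) = 17.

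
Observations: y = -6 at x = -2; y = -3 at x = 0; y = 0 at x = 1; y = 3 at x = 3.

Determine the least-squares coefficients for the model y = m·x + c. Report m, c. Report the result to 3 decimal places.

m = 1.846, c = -2.423

Setting ∂/∂m … = 0 gives: 14·m + 2·c = 21;  2·m + 4·c = -6.
(Σx·x = 14, Σx = 2, Σ1 = 4, Σx·y = 21, Σy = -6.)
Δ = 14·4 − 2² = 52.
m = (21·4 − 2·(-6))/52 = 24/13; c = (14·(-6) − 2·21)/52 = -63/26.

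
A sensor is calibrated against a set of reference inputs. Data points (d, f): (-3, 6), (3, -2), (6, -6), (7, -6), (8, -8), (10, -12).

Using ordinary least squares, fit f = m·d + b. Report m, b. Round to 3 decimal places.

m = -1.323, b = 2.168

With design matrix M, MᵀM = [[267, 31]; [31, 6]] and Mᵀf = [-286, -28]ᵀ.
det = 267·6 − 31² = 641.
m = ((-286)·6 − 31·(-28))/641 = -848/641; b = (267·(-28) − 31·(-286))/641 = 1390/641.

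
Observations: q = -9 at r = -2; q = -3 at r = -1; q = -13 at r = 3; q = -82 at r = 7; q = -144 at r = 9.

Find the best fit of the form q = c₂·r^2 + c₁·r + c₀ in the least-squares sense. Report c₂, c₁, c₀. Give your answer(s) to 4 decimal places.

Setting ∂/∂c₂ … = 0 gives: 9060·c₂ + 1090·c₁ + 144·c₀ = -15838;  1090·c₂ + 144·c₁ + 16·c₀ = -1888;  144·c₂ + 16·c₁ + 5·c₀ = -251.
(Σr^2·r^2 = 9060, Σr^2·r = 1090, Σr^2 = 144, Σr·r = 144, Σr = 16, Σ1 = 5, Σr^2·q = -15838, Σr·q = -1888, Σq = -251.)
Row-reducing yields c₂ = -145472/75019, c₁ = 109379/75019, c₀ = 73627/75019.

c₂ = -1.9391, c₁ = 1.4580, c₀ = 0.9814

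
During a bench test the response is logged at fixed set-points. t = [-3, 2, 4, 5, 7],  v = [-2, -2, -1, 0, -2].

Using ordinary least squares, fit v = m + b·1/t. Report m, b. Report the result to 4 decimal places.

With design matrix X, XᵀX = [[5, 319/420]; [319/420, 85381/176400]] and Xᵀv = [-7, -73/84]ᵀ.
Δ = 5·(85381/176400) − (319/420)² = 40643/22050.
m = ((-7)·(85381/176400) − (319/420)·(-73/84))/(40643/22050) = -60154/40643; b = (5·(-73/84) − (319/420)·(-7))/(40643/22050) = 21420/40643.

m = -1.4801, b = 0.5270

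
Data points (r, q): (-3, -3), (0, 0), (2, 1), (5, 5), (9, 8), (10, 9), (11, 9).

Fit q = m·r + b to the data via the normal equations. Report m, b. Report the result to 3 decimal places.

m = 0.893, b = -0.194

The normal equations are: 340·m + 34·b = 297;  34·m + 7·b = 29.
(Σr·r = 340, Σr = 34, Σ1 = 7, Σr·q = 297, Σq = 29.)
Determinant 340·7 − 34² = 1224.
m = (297·7 − 34·29)/1224 = 1093/1224; b = (340·29 − 34·297)/1224 = -7/36.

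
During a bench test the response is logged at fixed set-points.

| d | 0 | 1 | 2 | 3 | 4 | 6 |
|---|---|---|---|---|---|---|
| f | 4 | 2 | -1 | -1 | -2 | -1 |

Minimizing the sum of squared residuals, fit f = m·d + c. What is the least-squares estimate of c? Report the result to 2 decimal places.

c = 2.41

With design matrix M, MᵀM = [[66, 16]; [16, 6]] and Mᵀf = [-17, 1]ᵀ.
Δ = 66·6 − 16² = 140.
m = ((-17)·6 − 16·1)/140 = -59/70; c = (66·1 − 16·(-17))/140 = 169/70.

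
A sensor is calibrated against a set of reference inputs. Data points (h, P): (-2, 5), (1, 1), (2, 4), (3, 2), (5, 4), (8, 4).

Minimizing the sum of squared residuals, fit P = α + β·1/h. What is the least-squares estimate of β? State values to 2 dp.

Compute the Gram sums: Σ1 = 6, Σ1/h = 199/120, Σ1/h·1/h = 24001/14400.
And ΣP = 20, Σ1/h·P = 37/15.
XᵀX·[α, β]ᵀ = XᵀP becomes [[6, 199/120]; [199/120, 24001/14400]]·[α, β]ᵀ = [20, 37/15]ᵀ.
Δ = 6·(24001/14400) − (199/120)² = 20881/2880.
α = (20·(24001/14400) − (199/120)·(37/15))/(20881/2880) = 22164/5495; β = (6·(37/15) − (199/120)·20)/(20881/2880) = -2784/1099.

β = -2.53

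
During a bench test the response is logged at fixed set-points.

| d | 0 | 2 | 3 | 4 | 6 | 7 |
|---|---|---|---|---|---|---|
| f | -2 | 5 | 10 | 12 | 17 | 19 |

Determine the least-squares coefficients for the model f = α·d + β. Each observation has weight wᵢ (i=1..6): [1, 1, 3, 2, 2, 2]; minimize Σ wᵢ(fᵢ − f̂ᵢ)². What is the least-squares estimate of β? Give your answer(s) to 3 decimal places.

AᵀWA·[α, β]ᵀ = AᵀWf reads: 233·α + 45·β = 666;  45·α + 11·β = 129.
(Σwᵢ·d·d = 233, Σwᵢ·d = 45, Σwᵢ·1 = 11, Σwᵢ·d·f = 666, Σwᵢ·f = 129.)
Δ = 233·11 − 45² = 538.
α = (666·11 − 45·129)/538 = 1521/538; β = (233·129 − 45·666)/538 = 87/538.

β = 0.162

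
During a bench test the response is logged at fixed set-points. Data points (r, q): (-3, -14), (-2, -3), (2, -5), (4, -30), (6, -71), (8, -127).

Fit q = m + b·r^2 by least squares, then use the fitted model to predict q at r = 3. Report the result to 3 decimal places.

q̂ = -14.609

Entries of XᵀX: Σ1 = 6, Σr^2 = 133, Σr^2·r^2 = 5761.
For Xᵀq: Σq = -250, Σr^2·q = -11322.
Normal equations: [[6, 133]; [133, 5761]]·[m, b]ᵀ = [-250, -11322]ᵀ.
det = 6·5761 − 133² = 16877.
m = ((-250)·5761 − 133·(-11322))/16877 = 9368/2411; b = (6·(-11322) − 133·(-250))/16877 = -34682/16877.
At r = 3: q̂ = (9368/2411)·(1) + (-34682/16877)·(9) = -246562/16877.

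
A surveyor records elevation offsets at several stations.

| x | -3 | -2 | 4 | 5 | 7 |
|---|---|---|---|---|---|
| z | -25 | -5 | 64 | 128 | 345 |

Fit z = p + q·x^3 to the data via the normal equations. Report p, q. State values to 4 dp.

Sums needed: Σ1 = 5, Σx^3 = 497, Σx^3·x^3 = 138163.
Moment sums: Σz = 507, Σx^3·z = 139146.
Δ = 5·138163 − 497² = 443806.
p = (507·138163 − 497·139146)/443806 = 81189/40346; q = (5·139146 − 497·507)/443806 = 40341/40346.

p = 2.0123, q = 0.9999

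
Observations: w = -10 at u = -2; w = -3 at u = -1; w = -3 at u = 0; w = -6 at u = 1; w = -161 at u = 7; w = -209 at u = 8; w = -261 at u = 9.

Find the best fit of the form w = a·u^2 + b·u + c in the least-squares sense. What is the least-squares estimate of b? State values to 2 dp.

Entries of AᵀA: Σu^2·u^2 = 13076, Σu^2·u = 1576, Σu^2 = 200, Σu·u = 200, Σu = 22, Σ1 = 7.
Right-hand side: Σu^2·w = -42455, Σu·w = -5131, Σw = -653.
Inverting the 3×3 Gram matrix, [a, b, c]ᵀ = [-115067/38332, -68743/38332, -975/518]ᵀ.

b = -1.79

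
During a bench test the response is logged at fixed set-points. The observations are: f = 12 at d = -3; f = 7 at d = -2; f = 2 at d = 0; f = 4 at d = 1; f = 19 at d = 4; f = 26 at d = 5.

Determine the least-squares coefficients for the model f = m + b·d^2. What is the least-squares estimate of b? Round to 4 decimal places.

b = 0.9526

Normal-equation sums: Σ1 = 6, Σd^2 = 55, Σd^2·d^2 = 979.
And Σf = 70, Σd^2·f = 1094.
Normal equations: [[6, 55]; [55, 979]]·[m, b]ᵀ = [70, 1094]ᵀ.
Eliminating b: 979·(row 1) − 55·(row 2) gives 2849·m = 979·70 − 55·1094 = 8360, so m = 760/259.
Then b = (1094 − 55·(760/259))/979 = 2714/2849.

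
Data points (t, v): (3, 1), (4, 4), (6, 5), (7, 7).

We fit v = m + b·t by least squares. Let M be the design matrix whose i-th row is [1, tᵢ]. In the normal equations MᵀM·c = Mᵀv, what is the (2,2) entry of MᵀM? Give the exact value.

110

Row 2 ↔ basis t, column 2 ↔ basis t, so (MᵀM)_{2,2} = Σᵢ (t)·(t) = (3)·(3) + (4)·(4) + (6)·(6) + (7)·(7) = 110.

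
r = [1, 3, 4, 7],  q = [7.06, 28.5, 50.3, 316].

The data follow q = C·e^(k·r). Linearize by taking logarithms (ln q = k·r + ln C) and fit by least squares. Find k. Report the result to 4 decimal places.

k = 0.6293

With ln qᵢ as the transformed response and rᵢ as the regressor:
AᵀA = [[75.0000, 15.0000]; [15.0000, 4]], rhs = [67.9664, 14.9781]ᵀ  (here Σr = 15.0000, Σ(r)² = 75.0000, Σln q = 14.9781, Σr·ln q = 67.9664).
Slope k = (n·Σr·ln q − Σr·Σln q)/(n·Σ(r)² − (Σr)²) = (4·67.9664 − 15.0000·14.9781)/75.0000 = 0.62925; ln C = (Σln q − k·Σr)/n = 1.38482.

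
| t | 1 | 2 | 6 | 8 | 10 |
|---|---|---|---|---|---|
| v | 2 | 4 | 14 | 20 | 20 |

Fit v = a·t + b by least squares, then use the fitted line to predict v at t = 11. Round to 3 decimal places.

v̂ = 24.297

Sums needed: Σt·t = 205, Σt = 27, Σ1 = 5.
Right-hand side: Σt·v = 454, Σv = 60.
Eliminating b: 5·(row 1) − 27·(row 2) gives 296·a = 5·454 − 27·60 = 650, so a = 325/148.
Then b = (60 − 27·(325/148))/5 = 21/148.
At t = 11: v̂ = (325/148)·(11) + (21/148)·(1) = 899/37.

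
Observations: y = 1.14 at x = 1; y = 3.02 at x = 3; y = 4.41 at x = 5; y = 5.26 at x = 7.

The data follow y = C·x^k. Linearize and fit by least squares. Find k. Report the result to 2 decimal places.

Linearized form: ln y = k·ln x + ln C. From the 4 transformed points,
AᵀA = [[7.5838, 4.6540]; [4.6540, 4]], rhs = [6.8329, 4.3803]ᵀ  (here Σln x = 4.6540, Σ(ln x)² = 7.5838, Σln y = 4.3803, Σln x·ln y = 6.8329).
Solving (det = 8.6759): k = 0.80061, ln C = 0.16357.

k = 0.80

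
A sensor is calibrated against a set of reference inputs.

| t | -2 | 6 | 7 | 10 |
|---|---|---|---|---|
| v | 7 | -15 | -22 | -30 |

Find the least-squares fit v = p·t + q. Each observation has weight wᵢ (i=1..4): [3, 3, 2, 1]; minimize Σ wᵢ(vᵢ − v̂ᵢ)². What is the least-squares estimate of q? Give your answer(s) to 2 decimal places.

q = 1.25

The normal equations are: 318·p + 36·q = -920;  36·p + 9·q = -98.
(Σwᵢ·t·t = 318, Σwᵢ·t = 36, Σwᵢ·1 = 9, Σwᵢ·t·v = -920, Σwᵢ·v = -98.)
Δ = 318·9 − 36² = 1566.
p = ((-920)·9 − 36·(-98))/1566 = -88/29; q = (318·(-98) − 36·(-920))/1566 = 326/261.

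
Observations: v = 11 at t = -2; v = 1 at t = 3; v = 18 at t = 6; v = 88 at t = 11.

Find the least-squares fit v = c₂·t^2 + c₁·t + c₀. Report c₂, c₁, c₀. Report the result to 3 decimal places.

c₂ = 1.000, c₁ = -3.090, c₀ = 0.904

From the data, Σt^2·t^2 = 16034, Σt^2·t = 1566, Σt^2 = 170, Σt·t = 170, Σt = 18, Σ1 = 4.
And Σt^2·v = 11349, Σt·v = 1057, Σv = 118.
So MᵀM·[c₂, c₁, c₀]ᵀ = Mᵀv: [[16034, 1566, 170]; [1566, 170, 18]; [170, 18, 4]]·[c₂, c₁, c₀]ᵀ = [11349, 1057, 118]ᵀ.
Row-reducing yields c₂ = 1, c₁ = -275/89, c₀ = 161/178.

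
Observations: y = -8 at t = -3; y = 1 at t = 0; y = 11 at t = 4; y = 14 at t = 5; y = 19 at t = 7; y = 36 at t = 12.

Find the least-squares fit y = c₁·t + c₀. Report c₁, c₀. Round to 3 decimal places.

c₁ = 2.873, c₀ = 0.197

Setting ∂/∂c₁ … = 0 gives: 243·c₁ + 25·c₀ = 703;  25·c₁ + 6·c₀ = 73.
(Σt·t = 243, Σt = 25, Σ1 = 6, Σt·y = 703, Σy = 73.)
det = 243·6 − 25² = 833.
c₁ = (703·6 − 25·73)/833 = 2393/833; c₀ = (243·73 − 25·703)/833 = 164/833.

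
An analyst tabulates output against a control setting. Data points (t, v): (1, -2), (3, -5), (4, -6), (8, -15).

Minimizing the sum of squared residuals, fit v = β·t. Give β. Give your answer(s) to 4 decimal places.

With design matrix A, AᵀA = [[90]] and Aᵀv = [-161]ᵀ.
Hence β = -161 / 90 ≈ -1.78889.

β = -1.7889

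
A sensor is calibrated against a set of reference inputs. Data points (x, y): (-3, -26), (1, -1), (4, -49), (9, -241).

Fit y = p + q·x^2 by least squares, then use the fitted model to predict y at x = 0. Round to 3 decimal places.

ŷ = 0.669

Sums needed: Σ1 = 4, Σx^2 = 107, Σx^2·x^2 = 6899.
For Mᵀy: Σy = -317, Σx^2·y = -20540.
Δ = 4·6899 − 107² = 16147.
p = ((-317)·6899 − 107·(-20540))/16147 = 10797/16147; q = (4·(-20540) − 107·(-317))/16147 = -48241/16147.
At x = 0: ŷ = (10797/16147)·(1) + (-48241/16147)·(0) = 10797/16147.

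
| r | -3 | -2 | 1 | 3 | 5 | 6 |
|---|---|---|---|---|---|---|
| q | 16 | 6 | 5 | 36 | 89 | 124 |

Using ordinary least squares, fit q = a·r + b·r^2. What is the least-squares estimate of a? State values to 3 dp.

a = 3.209

With design matrix A, AᵀA = [[84, 334]; [334, 2100]] and Aᵀq = [1242, 7186]ᵀ.
Determinant 84·2100 − 334² = 64844.
a = (1242·2100 − 334·7186)/64844 = 52019/16211; b = (84·7186 − 334·1242)/64844 = 47199/16211.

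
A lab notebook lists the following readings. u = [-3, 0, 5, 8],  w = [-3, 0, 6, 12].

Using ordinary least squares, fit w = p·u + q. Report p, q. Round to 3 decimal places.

p = 1.336, q = 0.411

Normal-equation sums: Σu·u = 98, Σu = 10, Σ1 = 4.
And Σu·w = 135, Σw = 15.
AᵀA·[p, q]ᵀ = Aᵀw becomes [[98, 10]; [10, 4]]·[p, q]ᵀ = [135, 15]ᵀ.
det = 98·4 − 10² = 292.
p = (135·4 − 10·15)/292 = 195/146; q = (98·15 − 10·135)/292 = 30/73.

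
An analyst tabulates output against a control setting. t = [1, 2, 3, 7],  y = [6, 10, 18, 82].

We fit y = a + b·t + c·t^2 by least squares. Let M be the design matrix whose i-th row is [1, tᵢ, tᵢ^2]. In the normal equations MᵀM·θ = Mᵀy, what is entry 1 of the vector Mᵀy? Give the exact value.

Entry 1 ↔ basis 1, so (Mᵀy)_{1} = Σᵢ yᵢ = (1)·(6) + (1)·(10) + (1)·(18) + (1)·(82) = 116.

116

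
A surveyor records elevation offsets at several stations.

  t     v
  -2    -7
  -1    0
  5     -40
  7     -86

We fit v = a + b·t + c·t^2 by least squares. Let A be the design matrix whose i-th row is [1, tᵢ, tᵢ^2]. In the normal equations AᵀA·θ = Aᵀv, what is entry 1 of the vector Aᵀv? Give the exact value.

Entry 1 ↔ basis 1, so (Aᵀv)_{1} = Σᵢ vᵢ = (1)·(-7) + (1)·(0) + (1)·(-40) + (1)·(-86) = -133.

-133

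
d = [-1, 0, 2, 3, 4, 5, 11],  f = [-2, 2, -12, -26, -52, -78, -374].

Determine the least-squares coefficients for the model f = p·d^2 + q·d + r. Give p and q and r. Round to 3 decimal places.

p = -3.047, q = -0.609, r = 1.276

XᵀX·[p, q, r]ᵀ = Xᵀf reads: 15620·p + 1554·q + 176·r = -48320;  1554·p + 176·q + 24·r = -4812;  176·p + 24·q + 7·r = -542.
Inverting the 3×3 Gram matrix, [p, q, r]ᵀ = [-776078/254681, -155124/254681, 325086/254681]ᵀ.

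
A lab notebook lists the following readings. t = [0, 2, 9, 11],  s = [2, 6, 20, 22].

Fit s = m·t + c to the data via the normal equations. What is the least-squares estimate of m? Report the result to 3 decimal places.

From the data, Σt·t = 206, Σt = 22, Σ1 = 4.
And Σt·s = 434, Σs = 50.
So XᵀX·[m, c]ᵀ = Xᵀs: [[206, 22]; [22, 4]]·[m, c]ᵀ = [434, 50]ᵀ.
det = 206·4 − 22² = 340.
m = (434·4 − 22·50)/340 = 159/85; c = (206·50 − 22·434)/340 = 188/85.

m = 1.871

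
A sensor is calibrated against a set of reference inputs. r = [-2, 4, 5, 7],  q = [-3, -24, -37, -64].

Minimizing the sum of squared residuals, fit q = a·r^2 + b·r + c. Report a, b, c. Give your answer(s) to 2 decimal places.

From the data, Σr^2·r^2 = 3298, Σr^2·r = 524, Σr^2 = 94, Σr·r = 94, Σr = 14, Σ1 = 4.
For Xᵀq: Σr^2·q = -4457, Σr·q = -723, Σq = -128.
So XᵀX·[a, b, c]ᵀ = Xᵀq: [[3298, 524, 94]; [524, 94, 14]; [94, 14, 4]]·[a, b, c]ᵀ = [-4457, -723, -128]ᵀ.
Inverting the 3×3 Gram matrix, [a, b, c]ᵀ = [-193/183, -94/61, -667/366]ᵀ.

a = -1.05, b = -1.54, c = -1.82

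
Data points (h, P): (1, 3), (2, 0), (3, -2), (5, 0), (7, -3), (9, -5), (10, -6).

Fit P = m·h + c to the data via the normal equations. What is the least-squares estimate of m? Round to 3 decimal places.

Sums needed: Σh·h = 269, Σh = 37, Σ1 = 7.
Right-hand side: Σh·P = -129, ΣP = -13.
Normal equations: [[269, 37]; [37, 7]]·[m, c]ᵀ = [-129, -13]ᵀ.
Determinant 269·7 − 37² = 514.
m = ((-129)·7 − 37·(-13))/514 = -211/257; c = (269·(-13) − 37·(-129))/514 = 638/257.

m = -0.821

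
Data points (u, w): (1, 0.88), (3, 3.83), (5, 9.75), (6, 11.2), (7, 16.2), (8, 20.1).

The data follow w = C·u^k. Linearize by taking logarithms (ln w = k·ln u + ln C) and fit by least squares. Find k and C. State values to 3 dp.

k = 1.502, C = 0.831

Taking logs, ln w = k·ln u + ln C, so regress ln w on ln u.
XᵀX = [[15.1183, 8.5252]; [8.5252, 6]], rhs = [21.1283, 11.6939]ᵀ  (here Σln u = 8.5252, Σ(ln u)² = 15.1183, Σln w = 11.6939, Σln u·ln w = 21.1283).
Slope k = (n·Σln u·ln w − Σln u·Σln w)/(n·Σ(ln u)² − (Σln u)²) = (6·21.1283 − 8.5252·11.6939)/18.0313 = 1.50168; ln C = (Σln w − k·Σln u)/n = -0.18469, so C = exp(-0.18469) = 0.83136.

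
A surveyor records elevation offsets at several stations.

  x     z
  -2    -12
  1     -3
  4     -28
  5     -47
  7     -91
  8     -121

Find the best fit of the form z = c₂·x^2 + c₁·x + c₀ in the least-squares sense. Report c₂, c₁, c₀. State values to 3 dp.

The normal system MᵀM·[c₂, c₁, c₀]ᵀ = Mᵀz is [[7395, 1037, 159]; [1037, 159, 23]; [159, 23, 6]]·[c₂, c₁, c₀]ᵀ = [-13877, -1931, -302]ᵀ.
Row-reducing yields c₂ = -3419/1704, c₁ = 677/568, c₀ = -1475/852.

c₂ = -2.006, c₁ = 1.192, c₀ = -1.731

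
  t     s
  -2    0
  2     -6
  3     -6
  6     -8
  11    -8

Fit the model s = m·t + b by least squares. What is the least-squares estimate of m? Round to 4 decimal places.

m = -0.5745

Setting ∂/∂m … = 0 gives: 174·m + 20·b = -166;  20·m + 5·b = -28.
(Σt·t = 174, Σt = 20, Σ1 = 5, Σt·s = -166, Σs = -28.)
Determinant 174·5 − 20² = 470.
m = ((-166)·5 − 20·(-28))/470 = -27/47; b = (174·(-28) − 20·(-166))/470 = -776/235.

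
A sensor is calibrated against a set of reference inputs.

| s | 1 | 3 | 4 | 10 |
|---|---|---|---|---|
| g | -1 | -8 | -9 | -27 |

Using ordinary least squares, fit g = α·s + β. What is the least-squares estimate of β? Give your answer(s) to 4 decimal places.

With design matrix M, MᵀM = [[126, 18]; [18, 4]] and Mᵀg = [-331, -45]ᵀ.
Determinant 126·4 − 18² = 180.
α = ((-331)·4 − 18·(-45))/180 = -257/90; β = (126·(-45) − 18·(-331))/180 = 8/5.

β = 1.6000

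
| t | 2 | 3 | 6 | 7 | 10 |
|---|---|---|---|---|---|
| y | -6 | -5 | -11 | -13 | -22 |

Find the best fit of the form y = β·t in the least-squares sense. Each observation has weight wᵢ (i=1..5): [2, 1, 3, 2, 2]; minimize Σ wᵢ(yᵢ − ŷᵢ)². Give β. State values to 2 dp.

The normal equations are: 423·β = -859.
Hence β = -859 / 423 ≈ -2.03073.

β = -2.03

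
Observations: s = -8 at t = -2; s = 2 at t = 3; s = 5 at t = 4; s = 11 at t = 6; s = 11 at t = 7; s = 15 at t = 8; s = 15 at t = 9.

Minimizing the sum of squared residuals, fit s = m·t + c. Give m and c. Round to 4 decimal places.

m = 2.2024, c = -3.7262

The normal equations are: 259·m + 35·c = 440;  35·m + 7·c = 51.
(Σt·t = 259, Σt = 35, Σ1 = 7, Σt·s = 440, Σs = 51.)
Determinant 259·7 − 35² = 588.
m = (440·7 − 35·51)/588 = 185/84; c = (259·51 − 35·440)/588 = -313/84.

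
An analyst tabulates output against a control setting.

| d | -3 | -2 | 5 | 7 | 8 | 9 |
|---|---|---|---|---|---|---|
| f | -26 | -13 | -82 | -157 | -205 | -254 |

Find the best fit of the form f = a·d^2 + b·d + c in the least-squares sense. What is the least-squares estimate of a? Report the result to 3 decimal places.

a = -3.003

The normal system XᵀX·[a, b, c]ᵀ = Xᵀf is [[13780, 1674, 232]; [1674, 232, 24]; [232, 24, 6]]·[a, b, c]ᵀ = [-43723, -5331, -737]ᵀ.
Solving the 3×3 system (Gaussian elimination) gives a = -439459/146330, b = -153441/146330, c = -368023/146330.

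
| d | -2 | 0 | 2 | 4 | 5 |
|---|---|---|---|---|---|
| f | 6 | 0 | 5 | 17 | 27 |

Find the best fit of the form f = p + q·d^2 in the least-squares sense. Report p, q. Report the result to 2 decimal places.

p = 0.77, q = 1.04

The normal equations are: 5·p + 49·q = 55;  49·p + 913·q = 991.
Determinant 5·913 − 49² = 2164.
p = (55·913 − 49·991)/2164 = 414/541; q = (5·991 − 49·55)/2164 = 565/541.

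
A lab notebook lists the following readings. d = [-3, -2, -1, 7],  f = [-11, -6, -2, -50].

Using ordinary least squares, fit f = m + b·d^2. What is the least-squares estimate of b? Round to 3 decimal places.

Sums needed: Σ1 = 4, Σd^2 = 63, Σd^2·d^2 = 2499.
Right-hand side: Σf = -69, Σd^2·f = -2575.
So XᵀX·[m, b]ᵀ = Xᵀf: [[4, 63]; [63, 2499]]·[m, b]ᵀ = [-69, -2575]ᵀ.
Δ = 4·2499 − 63² = 6027.
m = ((-69)·2499 − 63·(-2575))/6027 = -486/287; b = (4·(-2575) − 63·(-69))/6027 = -5953/6027.

b = -0.988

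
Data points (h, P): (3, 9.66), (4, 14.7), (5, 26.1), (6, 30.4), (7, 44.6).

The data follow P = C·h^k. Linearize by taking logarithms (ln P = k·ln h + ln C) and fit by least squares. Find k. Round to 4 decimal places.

k = 1.7995

Taking logs, ln P = k·ln h + ln C, so regress ln P on ln h.
Σln h = 7.8320, Σ(ln h)² = 12.7160, Σln P = 15.4300, Σln h·ln P = 24.9756.
Equations: 12.7160·k + 7.8320·ln C = 24.9756;  7.8320·k + 5·ln C = 15.4300.
Solving (det = 2.2397): k = 1.79953, ln C = 0.26721.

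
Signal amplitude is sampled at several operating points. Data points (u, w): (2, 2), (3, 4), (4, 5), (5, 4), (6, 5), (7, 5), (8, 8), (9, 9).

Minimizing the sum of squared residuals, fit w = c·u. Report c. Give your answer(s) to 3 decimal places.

Normal-equation sums: Σu·u = 284.
For Mᵀw: Σu·w = 266.
Normal equations: [[284]]·[c]ᵀ = [266]ᵀ.
Hence c = 266 / 284 ≈ 0.93662.

c = 0.937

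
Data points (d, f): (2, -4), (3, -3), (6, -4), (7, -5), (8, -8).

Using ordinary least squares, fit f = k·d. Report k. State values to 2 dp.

k = -0.86

The normal system MᵀM·[k]ᵀ = Mᵀf is [[162]]·[k]ᵀ = [-140]ᵀ.
Hence k = -140 / 162 ≈ -0.864198.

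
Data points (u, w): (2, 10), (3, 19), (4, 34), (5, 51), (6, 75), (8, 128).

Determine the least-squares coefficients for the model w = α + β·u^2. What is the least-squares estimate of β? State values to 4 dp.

Forming AᵀA = [[6, 154]; [154, 6370]] and Aᵀw = [317, 12922]ᵀ gives AᵀA·[α, β]ᵀ = Aᵀw.
det = 6·6370 − 154² = 14504.
α = (317·6370 − 154·12922)/14504 = 299/148; β = (6·12922 − 154·317)/14504 = 293/148.

β = 1.9797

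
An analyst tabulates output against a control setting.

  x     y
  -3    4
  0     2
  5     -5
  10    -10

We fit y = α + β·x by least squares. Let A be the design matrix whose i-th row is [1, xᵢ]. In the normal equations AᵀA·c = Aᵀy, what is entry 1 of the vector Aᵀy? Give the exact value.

Entry 1 ↔ basis 1, so (Aᵀy)_{1} = Σᵢ yᵢ = (1)·(4) + (1)·(2) + (1)·(-5) + (1)·(-10) = -9.

-9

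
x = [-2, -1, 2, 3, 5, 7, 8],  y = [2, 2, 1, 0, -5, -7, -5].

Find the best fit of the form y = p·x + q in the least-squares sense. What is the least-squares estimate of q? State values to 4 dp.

With design matrix M, MᵀM = [[156, 22]; [22, 7]] and Mᵀy = [-118, -12]ᵀ.
Determinant 156·7 − 22² = 608.
p = ((-118)·7 − 22·(-12))/608 = -281/304; q = (156·(-12) − 22·(-118))/608 = 181/152.

q = 1.1908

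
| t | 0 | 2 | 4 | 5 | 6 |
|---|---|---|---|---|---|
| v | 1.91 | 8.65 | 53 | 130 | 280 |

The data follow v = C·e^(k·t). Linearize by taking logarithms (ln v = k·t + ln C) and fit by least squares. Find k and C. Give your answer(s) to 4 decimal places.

k = 0.8448, C = 1.7915

Linearized form: ln v = k·t + ln C. From the 5 transformed points,
Σt = 17.0000, Σ(t)² = 81.0000, Σln v = 17.2773, Σt·ln v = 78.3427.
Equations: 81.0000·k + 17.0000·ln C = 78.3427;  17.0000·k + 5·ln C = 17.2773.
Solving (det = 116.0000): k = 0.84483, ln C = 0.58305, so C = exp(0.58305) = 1.79149.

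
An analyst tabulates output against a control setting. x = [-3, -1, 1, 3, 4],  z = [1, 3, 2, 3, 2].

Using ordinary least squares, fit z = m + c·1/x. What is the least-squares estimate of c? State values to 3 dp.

Entries of MᵀM: Σ1 = 5, Σ1/x = 1/4, Σ1/x·1/x = 329/144.
For Mᵀz: Σz = 11, Σ1/x·z = 1/6.
Normal equations: [[5, 1/4]; [1/4, 329/144]]·[m, c]ᵀ = [11, 1/6]ᵀ.
Δ = 5·(329/144) − (1/4)² = 409/36.
m = (11·(329/144) − (1/4)·(1/6))/(409/36) = 3613/1636; c = (5·(1/6) − (1/4)·11)/(409/36) = -69/409.

c = -0.169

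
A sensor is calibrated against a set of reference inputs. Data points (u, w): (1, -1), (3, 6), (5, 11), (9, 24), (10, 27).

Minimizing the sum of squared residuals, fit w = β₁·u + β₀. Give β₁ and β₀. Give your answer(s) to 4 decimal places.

Entries of AᵀA: Σu·u = 216, Σu = 28, Σ1 = 5.
And Σu·w = 558, Σw = 67.
So AᵀA·[β₁, β₀]ᵀ = Aᵀw: [[216, 28]; [28, 5]]·[β₁, β₀]ᵀ = [558, 67]ᵀ.
det = 216·5 − 28² = 296.
β₁ = (558·5 − 28·67)/296 = 457/148; β₀ = (216·67 − 28·558)/296 = -144/37.

β₁ = 3.0878, β₀ = -3.8919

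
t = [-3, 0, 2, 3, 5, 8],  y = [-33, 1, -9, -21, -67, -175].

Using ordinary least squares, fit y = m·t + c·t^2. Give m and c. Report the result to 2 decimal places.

m = 1.80, c = -2.97

Sums needed: Σt·t = 111, Σt·t^2 = 645, Σt^2·t^2 = 4899.
Moment sums: Σt·y = -1717, Σt^2·y = -13397.
AᵀA·[m, c]ᵀ = Aᵀy becomes [[111, 645]; [645, 4899]]·[m, c]ᵀ = [-1717, -13397]ᵀ.
Determinant 111·4899 − 645² = 127764.
m = ((-1717)·4899 − 645·(-13397))/127764 = 12749/7098; c = (111·(-13397) − 645·(-1717))/127764 = -21089/7098.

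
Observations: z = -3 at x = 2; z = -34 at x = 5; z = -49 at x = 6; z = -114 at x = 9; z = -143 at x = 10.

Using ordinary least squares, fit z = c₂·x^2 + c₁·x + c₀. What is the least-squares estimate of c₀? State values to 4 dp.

c₀ = 2.2413

Compute the Gram sums: Σx^2·x^2 = 18498, Σx^2·x = 2078, Σx^2 = 246, Σx·x = 246, Σx = 32, Σ1 = 5.
Moment sums: Σx^2·z = -26160, Σx·z = -2926, Σz = -343.
MᵀM·[c₂, c₁, c₀]ᵀ = Mᵀz becomes [[18498, 2078, 246]; [2078, 246, 32]; [246, 32, 5]]·[c₂, c₁, c₀]ᵀ = [-26160, -2926, -343]ᵀ.
Row-reducing yields c₂ = -4527/3079, c₁ = 720/3079, c₀ = 6901/3079.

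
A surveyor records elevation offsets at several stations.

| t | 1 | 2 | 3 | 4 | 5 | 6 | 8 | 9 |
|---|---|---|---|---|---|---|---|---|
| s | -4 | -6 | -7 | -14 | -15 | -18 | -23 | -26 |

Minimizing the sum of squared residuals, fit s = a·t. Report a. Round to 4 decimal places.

Normal-equation sums: Σt·t = 236.
Right-hand side: Σt·s = -694.
Normal equations: [[236]]·[a]ᵀ = [-694]ᵀ.
Hence a = -694 / 236 ≈ -2.94068.

a = -2.9407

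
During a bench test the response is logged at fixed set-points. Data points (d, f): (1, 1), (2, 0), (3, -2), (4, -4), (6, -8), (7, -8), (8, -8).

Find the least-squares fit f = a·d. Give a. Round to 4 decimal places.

a = -1.0559

From the data, Σd·d = 179.
Moment sums: Σd·f = -189.
AᵀA·[a]ᵀ = Aᵀf becomes [[179]]·[a]ᵀ = [-189]ᵀ.
a = (-189)/179 = -1.05587.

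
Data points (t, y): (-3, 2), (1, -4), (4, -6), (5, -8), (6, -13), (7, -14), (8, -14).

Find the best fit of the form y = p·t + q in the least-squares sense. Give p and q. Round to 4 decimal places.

p = -1.5227, q = -2.0519

Forming XᵀX = [[200, 28]; [28, 7]] and Xᵀy = [-362, -57]ᵀ gives XᵀX·[p, q]ᵀ = Xᵀy.
Eliminating q: 7·(row 1) − 28·(row 2) gives 616·p = 7·(-362) − 28·(-57) = -938, so p = -67/44.
Then q = ((-57) − 28·(-67/44))/7 = -158/77.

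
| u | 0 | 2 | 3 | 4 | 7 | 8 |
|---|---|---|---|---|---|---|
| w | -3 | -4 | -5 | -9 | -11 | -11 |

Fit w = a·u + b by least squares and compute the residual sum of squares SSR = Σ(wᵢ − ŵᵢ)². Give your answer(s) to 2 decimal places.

Setting ∂/∂a … = 0 gives: 142·a + 24·b = -224;  24·a + 6·b = -43.
det = 142·6 − 24² = 276.
a = ((-224)·6 − 24·(-43))/276 = -26/23; b = (142·(-43) − 24·(-224))/276 = -365/138.
Residuals: -49/138, 125/138, 143/138, -11/6, -61/138, 95/138; SSR = 835/138.

SSR = 6.05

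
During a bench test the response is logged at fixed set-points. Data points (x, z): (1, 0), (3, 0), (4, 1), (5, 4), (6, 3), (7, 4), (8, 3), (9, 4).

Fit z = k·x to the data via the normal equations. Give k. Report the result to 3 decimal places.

k = 0.463

The normal equations are: 281·k = 130.
Hence k = 130 / 281 ≈ 0.462633.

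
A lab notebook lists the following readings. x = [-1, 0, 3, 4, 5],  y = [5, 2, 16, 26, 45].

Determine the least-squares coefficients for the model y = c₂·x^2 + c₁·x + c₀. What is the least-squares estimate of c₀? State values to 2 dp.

c₀ = 1.70

Sums needed: Σx^2·x^2 = 963, Σx^2·x = 215, Σx^2 = 51, Σx·x = 51, Σx = 11, Σ1 = 5.
And Σx^2·y = 1690, Σx·y = 372, Σy = 94.
So AᵀA·[c₂, c₁, c₀]ᵀ = Aᵀy: [[963, 215, 51]; [215, 51, 11]; [51, 11, 5]]·[c₂, c₁, c₀]ᵀ = [1690, 372, 94]ᵀ.
Solving the 3×3 system (Gaussian elimination) gives c₂ = 3267/1624, c₁ = -2521/1624, c₀ = 1377/812.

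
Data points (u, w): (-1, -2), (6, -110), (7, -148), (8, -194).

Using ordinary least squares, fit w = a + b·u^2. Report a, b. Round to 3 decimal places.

XᵀX·[a, b]ᵀ = Xᵀw reads: 4·a + 150·b = -454;  150·a + 7794·b = -23630.
det = 4·7794 − 150² = 8676.
a = ((-454)·7794 − 150·(-23630))/8676 = 502/723; b = (4·(-23630) − 150·(-454))/8676 = -6605/2169.

a = 0.694, b = -3.045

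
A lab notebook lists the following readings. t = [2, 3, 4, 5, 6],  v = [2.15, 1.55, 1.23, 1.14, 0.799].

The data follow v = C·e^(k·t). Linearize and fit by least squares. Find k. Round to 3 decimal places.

Linearized form: ln v = k·t + ln C. From the 5 transformed points,
AᵀA = [[90.0000, 20.0000]; [20.0000, 5]], rhs = [2.9825, 1.3174]ᵀ  (here Σt = 20.0000, Σ(t)² = 90.0000, Σln v = 1.3174, Σt·ln v = 2.9825).
Δ = 90.0000·5 − (20.0000)² = 50.0000; k = (2.9825·5 − 20.0000·1.3174)/50.0000 = -0.22870, ln C = (90.0000·1.3174 − 20.0000·2.9825)/50.0000 = 1.17825.

k = -0.229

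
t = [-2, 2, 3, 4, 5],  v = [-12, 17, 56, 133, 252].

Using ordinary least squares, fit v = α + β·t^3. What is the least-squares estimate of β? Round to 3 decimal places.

Setting ∂/∂α … = 0 gives: 5·α + 216·β = 446;  216·α + 20578·β = 41756.
Δ = 5·20578 − 216² = 56234.
α = (446·20578 − 216·41756)/56234 = 79246/28117; β = (5·41756 − 216·446)/56234 = 56222/28117.

β = 2.000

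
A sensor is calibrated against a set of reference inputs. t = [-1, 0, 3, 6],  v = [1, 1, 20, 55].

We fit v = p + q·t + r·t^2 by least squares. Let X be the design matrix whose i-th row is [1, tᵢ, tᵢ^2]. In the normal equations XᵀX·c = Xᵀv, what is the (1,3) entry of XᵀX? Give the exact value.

46

Row 1 ↔ basis 1, column 3 ↔ basis t^2, so (XᵀX)_{1,3} = Σᵢ t^2 = (1)·(1) + (1)·(0) + (1)·(9) + (1)·(36) = 46.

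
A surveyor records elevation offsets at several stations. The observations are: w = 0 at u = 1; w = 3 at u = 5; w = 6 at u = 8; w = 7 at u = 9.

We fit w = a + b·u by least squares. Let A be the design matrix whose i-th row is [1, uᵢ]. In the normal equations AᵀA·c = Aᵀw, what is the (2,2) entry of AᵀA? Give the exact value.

Row 2 ↔ basis u, column 2 ↔ basis u, so (AᵀA)_{2,2} = Σᵢ (u)·(u) = (1)·(1) + (5)·(5) + (8)·(8) + (9)·(9) = 171.

171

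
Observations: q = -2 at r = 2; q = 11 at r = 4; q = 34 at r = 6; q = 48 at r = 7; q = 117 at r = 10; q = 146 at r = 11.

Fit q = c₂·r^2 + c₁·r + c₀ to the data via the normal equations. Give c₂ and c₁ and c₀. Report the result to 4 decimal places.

c₂ = 1.5377, c₁ = -3.6532, c₀ = -0.1954

The normal equations are: 28610·c₂ + 2962·c₁ + 326·c₀ = 33110;  2962·c₂ + 326·c₁ + 40·c₀ = 3356;  326·c₂ + 40·c₁ + 6·c₀ = 354.
Row-reducing yields c₂ = 28348/18435, c₁ = -67346/18435, c₀ = -1201/6145.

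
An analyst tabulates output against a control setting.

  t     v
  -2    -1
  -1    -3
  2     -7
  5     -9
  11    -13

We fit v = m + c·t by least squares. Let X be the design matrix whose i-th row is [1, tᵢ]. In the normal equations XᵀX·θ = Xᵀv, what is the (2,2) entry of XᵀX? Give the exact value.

Row 2 ↔ basis t, column 2 ↔ basis t, so (XᵀX)_{2,2} = Σᵢ (t)·(t) = (-2)·(-2) + (-1)·(-1) + (2)·(2) + (5)·(5) + (11)·(11) = 155.

155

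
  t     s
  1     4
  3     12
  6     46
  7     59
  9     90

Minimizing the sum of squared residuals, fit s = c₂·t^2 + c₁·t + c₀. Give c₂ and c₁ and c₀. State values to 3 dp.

c₂ = 0.876, c₁ = 2.224, c₀ = -0.197

With design matrix A, AᵀA = [[10340, 1316, 176]; [1316, 176, 26]; [176, 26, 5]] and Aᵀs = [11949, 1539, 211]ᵀ.
Solving the 3×3 system (Gaussian elimination) gives c₂ = 515/588, c₁ = 109/49, c₀ = -29/147.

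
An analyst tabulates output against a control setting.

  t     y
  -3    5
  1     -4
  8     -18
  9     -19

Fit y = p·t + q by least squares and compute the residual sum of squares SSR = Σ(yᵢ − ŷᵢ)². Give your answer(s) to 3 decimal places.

XᵀX·[p, q]ᵀ = Xᵀy reads: 155·p + 15·q = -334;  15·p + 4·q = -36.
Δ = 155·4 − 15² = 395.
p = ((-334)·4 − 15·(-36))/395 = -796/395; q = (155·(-36) − 15·(-334))/395 = -114/79.
Residuals: 157/395, -214/395, -172/395, 229/395; SSR = 386/395.

SSR = 0.977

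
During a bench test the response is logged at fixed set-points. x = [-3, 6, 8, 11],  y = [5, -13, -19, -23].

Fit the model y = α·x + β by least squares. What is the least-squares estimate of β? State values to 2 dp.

β = -1.25

The normal system AᵀA·[α, β]ᵀ = Aᵀy is [[230, 22]; [22, 4]]·[α, β]ᵀ = [-498, -50]ᵀ.
Eliminating β: 4·(row 1) − 22·(row 2) gives 436·α = 4·(-498) − 22·(-50) = -892, so α = -223/109.
Then β = ((-50) − 22·(-223/109))/4 = -136/109.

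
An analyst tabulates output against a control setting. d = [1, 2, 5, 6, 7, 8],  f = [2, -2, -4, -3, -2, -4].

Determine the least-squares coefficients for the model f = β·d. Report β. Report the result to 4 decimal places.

β = -0.4804

The normal system AᵀA·[β]ᵀ = Aᵀf is [[179]]·[β]ᵀ = [-86]ᵀ.
β = (-86)/179 = -0.480447.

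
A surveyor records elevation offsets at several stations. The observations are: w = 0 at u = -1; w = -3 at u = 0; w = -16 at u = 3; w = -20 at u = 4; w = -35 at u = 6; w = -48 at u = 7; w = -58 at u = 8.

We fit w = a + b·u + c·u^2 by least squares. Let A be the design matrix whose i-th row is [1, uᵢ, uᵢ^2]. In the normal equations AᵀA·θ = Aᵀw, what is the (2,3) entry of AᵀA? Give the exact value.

Row 2 ↔ basis u, column 3 ↔ basis u^2, so (AᵀA)_{2,3} = Σᵢ (u)·(u^2) = (-1)·(1) + (0)·(0) + (3)·(9) + (4)·(16) + (6)·(36) + (7)·(49) + (8)·(64) = 1161.

1161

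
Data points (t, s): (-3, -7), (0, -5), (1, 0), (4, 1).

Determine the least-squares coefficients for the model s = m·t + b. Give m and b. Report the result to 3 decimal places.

m = 1.220, b = -3.360

Sums needed: Σt·t = 26, Σt = 2, Σ1 = 4.
Right-hand side: Σt·s = 25, Σs = -11.
MᵀM·[m, b]ᵀ = Mᵀs becomes [[26, 2]; [2, 4]]·[m, b]ᵀ = [25, -11]ᵀ.
Δ = 26·4 − 2² = 100.
m = (25·4 − 2·(-11))/100 = 61/50; b = (26·(-11) − 2·25)/100 = -84/25.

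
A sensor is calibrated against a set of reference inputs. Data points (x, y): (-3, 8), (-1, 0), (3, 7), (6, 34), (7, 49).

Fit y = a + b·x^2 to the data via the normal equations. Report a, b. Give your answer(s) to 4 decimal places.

a = -1.5040, b = 1.0146

MᵀM·[a, b]ᵀ = Mᵀy reads: 5·a + 104·b = 98;  104·a + 3860·b = 3760.
(Σ1 = 5, Σx^2 = 104, Σx^2·x^2 = 3860, Σy = 98, Σx^2·y = 3760.)
Eliminating b: 3860·(row 1) − 104·(row 2) gives 8484·a = 3860·98 − 104·3760 = -12760, so a = -3190/2121.
Then b = (3760 − 104·(-3190/2121))/3860 = 2152/2121.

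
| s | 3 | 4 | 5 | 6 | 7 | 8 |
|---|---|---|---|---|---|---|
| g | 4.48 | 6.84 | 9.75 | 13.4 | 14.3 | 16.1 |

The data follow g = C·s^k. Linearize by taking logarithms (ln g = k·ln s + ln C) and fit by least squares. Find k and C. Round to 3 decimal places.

k = 1.343, C = 1.074

Taking logs, ln g = k·ln s + ln C, so regress ln g on ln s.
Sums: Σln s = 9.9115, Σ(ln s)² = 17.0401, Σln g = 13.7340, Σln s·ln g = 23.5833.
Normal system: [[17.0401, 9.9115]; [9.9115, 6]]·[k, ln C]ᵀ = [23.5833, 13.7340]ᵀ.
Solving (det = 4.0036): k = 1.34267, ln C = 0.07104, so C = exp(0.07104) = 1.07362.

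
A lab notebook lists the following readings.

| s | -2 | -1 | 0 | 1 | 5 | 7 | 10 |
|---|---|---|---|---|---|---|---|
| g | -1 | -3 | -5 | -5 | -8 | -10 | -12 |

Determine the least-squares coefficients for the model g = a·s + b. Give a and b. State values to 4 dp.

a = -0.8488, b = -3.8605

Sums needed: Σs·s = 180, Σs = 20, Σ1 = 7.
And Σs·g = -230, Σg = -44.
AᵀA·[a, b]ᵀ = Aᵀg becomes [[180, 20]; [20, 7]]·[a, b]ᵀ = [-230, -44]ᵀ.
Determinant 180·7 − 20² = 860.
a = ((-230)·7 − 20·(-44))/860 = -73/86; b = (180·(-44) − 20·(-230))/860 = -166/43.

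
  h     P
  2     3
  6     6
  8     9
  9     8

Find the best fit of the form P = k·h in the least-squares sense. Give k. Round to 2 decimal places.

k = 1.01

The normal equations are: 185·k = 186.
Hence k = 186 / 185 ≈ 1.00541.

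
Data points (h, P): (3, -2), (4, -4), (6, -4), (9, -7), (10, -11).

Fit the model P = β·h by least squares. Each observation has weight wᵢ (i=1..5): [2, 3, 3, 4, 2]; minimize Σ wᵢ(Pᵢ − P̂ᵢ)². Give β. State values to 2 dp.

β = -0.87

From the data, Σwᵢ·h·h = 698.
And Σwᵢ·h·P = -604.
So MᵀWM·[β]ᵀ = MᵀWP: [[698]]·[β]ᵀ = [-604]ᵀ.
Hence β = -604 / 698 ≈ -0.86533.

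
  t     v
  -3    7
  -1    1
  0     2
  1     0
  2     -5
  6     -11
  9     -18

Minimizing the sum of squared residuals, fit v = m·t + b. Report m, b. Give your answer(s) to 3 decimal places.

m = -2.038, b = 0.648

Setting ∂/∂m … = 0 gives: 132·m + 14·b = -260;  14·m + 7·b = -24.
(Σt·t = 132, Σt = 14, Σ1 = 7, Σt·v = -260, Σv = -24.)
Determinant 132·7 − 14² = 728.
m = ((-260)·7 − 14·(-24))/728 = -53/26; b = (132·(-24) − 14·(-260))/728 = 59/91.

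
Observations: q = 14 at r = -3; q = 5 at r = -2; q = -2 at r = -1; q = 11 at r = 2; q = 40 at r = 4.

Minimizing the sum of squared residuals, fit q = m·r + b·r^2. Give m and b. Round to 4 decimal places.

MᵀM·[m, b]ᵀ = Mᵀq reads: 34·m + 36·b = 132;  36·m + 370·b = 828.
Determinant 34·370 − 36² = 11284.
m = (132·370 − 36·828)/11284 = 366/217; b = (34·828 − 36·132)/11284 = 450/217.

m = 1.6866, b = 2.0737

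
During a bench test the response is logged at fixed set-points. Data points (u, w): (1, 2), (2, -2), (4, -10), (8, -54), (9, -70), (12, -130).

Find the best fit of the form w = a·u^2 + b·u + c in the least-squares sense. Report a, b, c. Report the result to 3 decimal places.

a = -1.007, b = 1.169, c = 0.997

With design matrix A, AᵀA = [[31666, 3042, 310]; [3042, 310, 36]; [310, 36, 6]] and Aᵀw = [-28012, -2664, -264]ᵀ.
Row-reducing yields a = -55806/55435, b = 64818/55435, c = 55262/55435.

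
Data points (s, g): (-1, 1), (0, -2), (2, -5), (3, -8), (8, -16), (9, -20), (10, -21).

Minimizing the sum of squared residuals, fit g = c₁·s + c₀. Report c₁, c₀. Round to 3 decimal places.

From the data, Σs·s = 259, Σs = 31, Σ1 = 7.
Right-hand side: Σs·g = -553, Σg = -71.
Δ = 259·7 − 31² = 852.
c₁ = ((-553)·7 − 31·(-71))/852 = -835/426; c₀ = (259·(-71) − 31·(-553))/852 = -623/426.

c₁ = -1.960, c₀ = -1.462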